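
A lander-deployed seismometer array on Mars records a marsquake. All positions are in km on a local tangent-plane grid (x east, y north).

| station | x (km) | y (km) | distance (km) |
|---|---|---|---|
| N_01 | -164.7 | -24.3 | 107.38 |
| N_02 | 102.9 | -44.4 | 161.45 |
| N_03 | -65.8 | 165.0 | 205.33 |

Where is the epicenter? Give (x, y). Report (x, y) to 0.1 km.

-58.5 km east, -40.2 km north

Circle about each station: (x + 164.7)² + (y + 24.3)² = 107.38²; (x − 102.9)² + (y + 44.4)² = 161.45²; (x + 65.8)² + (y − 165.0)² = 205.33².
Subtracting the N_01 equation from the N_02 and N_03 equations removes the quadratic terms:
535.2 x − 40.2 y = -29692.45
197.8 x + 378.6 y = -26791.88
Solving the 2×2 system: x ≈ -58.5, y ≈ -40.2 km.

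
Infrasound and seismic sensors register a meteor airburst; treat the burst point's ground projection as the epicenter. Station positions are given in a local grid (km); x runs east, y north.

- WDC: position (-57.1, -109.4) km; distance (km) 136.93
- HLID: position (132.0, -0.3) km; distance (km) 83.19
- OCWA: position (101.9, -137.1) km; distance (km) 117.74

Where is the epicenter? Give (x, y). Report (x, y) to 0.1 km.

Circle about each station: (x + 57.1)² + (y + 109.4)² = 136.93²; (x − 132.0)² + (y + 0.3)² = 83.19²; (x − 101.9)² + (y + 137.1)² = 117.74².
Subtracting the WDC equation from the HLID and OCWA equations removes the quadratic terms:
378.2 x + 218.2 y = 14024.57
318.0 x − 55.4 y = 18838.37
Solving the 2×2 system: x ≈ 54.1, y ≈ -29.5 km.
Check against WDC (with the unrounded x, y): √((x + 57.1)²+(y + 109.4)²) = 136.93 ≈ 136.93 km. ✓

54.1 km east, -29.5 km north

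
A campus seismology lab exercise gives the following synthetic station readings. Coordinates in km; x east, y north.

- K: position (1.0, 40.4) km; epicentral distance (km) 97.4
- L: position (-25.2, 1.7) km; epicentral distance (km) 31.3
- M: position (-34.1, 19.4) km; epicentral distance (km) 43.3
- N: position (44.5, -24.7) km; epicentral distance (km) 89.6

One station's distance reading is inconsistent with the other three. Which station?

K

Solve using three stations at a time. Using L, M, N (subtract circle equations pairwise → linear system) gives (x, y) ≈ (-45.1, -22.5).
Distances from that point to each station vs reported:
  K: calculated 78.0 vs reported 97.4 → residual 19.4 km
  L: calculated 31.3 vs reported 31.3 → residual 0.0 km
  M: calculated 43.3 vs reported 43.3 → residual 0.0 km
  N: calculated 89.6 vs reported 89.6 → residual 0.0 km
L, M, N are mutually consistent (residuals ≈ 0); K is off by 19.4 km.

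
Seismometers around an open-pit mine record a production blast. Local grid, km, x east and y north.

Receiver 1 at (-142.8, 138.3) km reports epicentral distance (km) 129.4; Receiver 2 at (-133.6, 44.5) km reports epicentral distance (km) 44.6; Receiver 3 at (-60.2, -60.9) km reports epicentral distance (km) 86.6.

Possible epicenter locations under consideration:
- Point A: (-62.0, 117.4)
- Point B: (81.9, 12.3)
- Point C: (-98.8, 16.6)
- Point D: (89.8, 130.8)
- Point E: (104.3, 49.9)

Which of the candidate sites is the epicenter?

For each candidate, compare |candidate − station| to the reported distance:
Point A: residuals Receiver 1 45.9, Receiver 2 57.6, Receiver 3 91.7 → max 91.7 km
Point B: residuals Receiver 1 128.2, Receiver 2 173.3, Receiver 3 73.2 → max 173.3 km
Point C: residuals Receiver 1 0.0, Receiver 2 0.0, Receiver 3 0.0 → max 0.0 km
Point D: residuals Receiver 1 103.3, Receiver 2 194.9, Receiver 3 156.8 → max 194.9 km
Point E: residuals Receiver 1 133.0, Receiver 2 193.4, Receiver 3 111.7 → max 193.4 km
Only Point C has all residuals ≈ 0.

Point C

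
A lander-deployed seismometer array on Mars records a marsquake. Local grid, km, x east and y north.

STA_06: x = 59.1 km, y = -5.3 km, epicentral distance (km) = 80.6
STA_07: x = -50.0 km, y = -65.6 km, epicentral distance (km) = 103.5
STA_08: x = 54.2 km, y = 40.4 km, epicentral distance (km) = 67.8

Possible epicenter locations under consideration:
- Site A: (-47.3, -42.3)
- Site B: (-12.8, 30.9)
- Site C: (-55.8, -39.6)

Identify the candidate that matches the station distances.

For each candidate, compare |candidate − station| to the reported distance:
Site A: residuals STA_06 32.0, STA_07 80.0, STA_08 63.1 → max 80.0 km
Site B: residuals STA_06 0.1, STA_07 0.1, STA_08 0.1 → max 0.1 km
Site C: residuals STA_06 39.3, STA_07 76.9, STA_08 68.2 → max 76.9 km
Only Site B has all residuals ≈ 0.

Site B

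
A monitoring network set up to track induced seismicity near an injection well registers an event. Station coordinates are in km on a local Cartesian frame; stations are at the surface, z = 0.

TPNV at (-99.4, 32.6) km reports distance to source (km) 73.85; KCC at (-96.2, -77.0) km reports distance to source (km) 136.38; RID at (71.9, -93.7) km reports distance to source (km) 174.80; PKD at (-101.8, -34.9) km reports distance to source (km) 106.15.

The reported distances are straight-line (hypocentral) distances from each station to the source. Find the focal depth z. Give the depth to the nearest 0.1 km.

Each station gives a sphere (x−x_i)² + (y−y_i)² + z² = d_i² (stations at z=0).
Subtracting the TPNV sphere from KCC and RID: z² cancels, leaving linear equations in x and y:
6.4 x − 219.2 y = -8905.36
342.6 x − 252.6 y = -22095.04
Solving: x ≈ -35.298, y ≈ 39.596 km (keep extra digits for the depth step; rounded: -35.3, 39.6).
Then from the TPNV sphere: z² = 73.85² − (x + 99.4)² − (y − 32.6)² with x = -35.298, y = 39.596, so z ≈ 35.997 ≈ 36.0 km.

z ≈ 36.0 km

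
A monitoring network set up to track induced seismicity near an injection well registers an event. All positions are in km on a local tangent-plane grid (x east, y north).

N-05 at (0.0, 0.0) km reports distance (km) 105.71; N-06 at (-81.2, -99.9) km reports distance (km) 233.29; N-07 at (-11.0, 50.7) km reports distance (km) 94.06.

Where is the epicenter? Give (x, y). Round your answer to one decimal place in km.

Circle about each station: x² + y² = 105.71²; (x + 81.2)² + (y + 99.9)² = 233.29²; (x + 11.0)² + (y − 50.7)² = 94.06².
Subtracting pairs of circle equations eliminates x²+y² and gives linear equations (the radical axes):
-162.4 x − 199.8 y = -26676.17
-22.0 x + 101.4 y = 5018.81
Solving the 2×2 system: x ≈ 81.6, y ≈ 67.2 km.

81.6 km east, 67.2 km north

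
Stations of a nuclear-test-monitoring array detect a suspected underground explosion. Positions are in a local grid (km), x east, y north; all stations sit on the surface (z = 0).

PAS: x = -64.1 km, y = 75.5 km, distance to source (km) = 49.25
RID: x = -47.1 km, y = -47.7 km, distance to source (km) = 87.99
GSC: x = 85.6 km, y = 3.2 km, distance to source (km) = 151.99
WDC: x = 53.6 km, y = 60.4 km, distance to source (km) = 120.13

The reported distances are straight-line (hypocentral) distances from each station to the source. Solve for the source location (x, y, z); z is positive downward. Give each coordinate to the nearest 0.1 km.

(-60.5, 34.8, 27.5)

Each station gives a sphere (x−x_i)² + (y−y_i)² + z² = d_i² (stations at z=0).
Subtracting the PAS sphere from RID and GSC: z² cancels, leaving linear equations in x and y:
34.0 x − 246.4 y = -10632.04
299.4 x − 144.6 y = -23146.86
Solving: x ≈ -60.503, y ≈ 34.801 km (keep extra digits for the depth step; rounded: -60.5, 34.8).
Then from the PAS sphere: z² = 49.25² − (x + 64.1)² − (y − 75.5)² with x = -60.503, y = 34.801, so z ≈ 27.499 ≈ 27.5 km.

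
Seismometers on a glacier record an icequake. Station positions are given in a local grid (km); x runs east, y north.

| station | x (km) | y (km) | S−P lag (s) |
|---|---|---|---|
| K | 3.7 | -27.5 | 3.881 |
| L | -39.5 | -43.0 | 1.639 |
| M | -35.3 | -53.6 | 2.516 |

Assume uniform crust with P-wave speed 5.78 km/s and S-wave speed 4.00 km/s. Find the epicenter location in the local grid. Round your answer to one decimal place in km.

x ≈ -46.5 km, y ≈ -22.9 km

Distance from S−P lag: d = Δt · v_P v_S / (v_P − v_S) = Δt · (5.78·4.00)/(5.78−4.00) ≈ 12.9888·Δt.
So d_K = 50.41, d_L = 21.29, d_M = 32.68 km.
Circle about each station: (x − 3.7)² + (y + 27.5)² = 50.41²; (x + 39.5)² + (y + 43.0)² = 21.29²; (x + 35.3)² + (y + 53.6)² = 32.68².
Subtracting the K equation from the L and M equations removes the quadratic terms:
-86.4 x − 31.0 y = 4727.21
-78.0 x − 52.2 y = 4822.30
Solving the 2×2 system: x ≈ -46.5, y ≈ -22.9 km.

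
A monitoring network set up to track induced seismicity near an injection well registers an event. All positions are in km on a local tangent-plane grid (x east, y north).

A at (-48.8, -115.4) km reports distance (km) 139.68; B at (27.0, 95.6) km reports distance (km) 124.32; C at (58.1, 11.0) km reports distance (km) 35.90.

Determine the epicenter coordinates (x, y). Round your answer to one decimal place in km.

x ≈ 57.6 km, y ≈ -24.9 km

Circle about each station: (x + 48.8)² + (y + 115.4)² = 139.68²; (x − 27.0)² + (y − 95.6)² = 124.32²; (x − 58.1)² + (y − 11.0)² = 35.90².
Subtracting pairs of circle equations eliminates x²+y² and gives linear equations (the radical axes):
151.6 x + 422.0 y = -1775.20
213.8 x + 252.8 y = 6019.70
Solving the 2×2 system: x ≈ 57.6, y ≈ -24.9 km.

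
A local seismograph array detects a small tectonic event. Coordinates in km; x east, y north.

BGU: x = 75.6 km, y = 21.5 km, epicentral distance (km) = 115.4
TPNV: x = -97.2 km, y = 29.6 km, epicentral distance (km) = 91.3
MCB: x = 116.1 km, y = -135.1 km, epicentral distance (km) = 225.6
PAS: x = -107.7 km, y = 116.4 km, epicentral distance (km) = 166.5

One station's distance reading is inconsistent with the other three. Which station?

MCB

Solve using three stations at a time. Using BGU, TPNV, PAS (subtract circle equations pairwise → linear system) gives (x, y) ≈ (-27.8, -29.6).
Distances from that point to each station vs reported:
  BGU: calculated 115.4 vs reported 115.4 → residual 0.0 km
  TPNV: calculated 91.2 vs reported 91.3 → residual 0.1 km
  MCB: calculated 178.4 vs reported 225.6 → residual 47.2 km
  PAS: calculated 166.5 vs reported 166.5 → residual 0.0 km
BGU, TPNV, PAS are mutually consistent (residuals ≈ 0); MCB is off by 47.2 km.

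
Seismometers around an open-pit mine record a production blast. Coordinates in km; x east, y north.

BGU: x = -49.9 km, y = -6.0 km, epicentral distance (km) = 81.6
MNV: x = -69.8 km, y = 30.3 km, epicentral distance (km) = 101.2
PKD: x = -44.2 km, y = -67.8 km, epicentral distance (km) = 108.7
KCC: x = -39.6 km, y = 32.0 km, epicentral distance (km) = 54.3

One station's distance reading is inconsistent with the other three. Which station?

Solve using three stations at a time. Using BGU, MNV, PKD (subtract circle equations pairwise → linear system) gives (x, y) ≈ (29.7, 11.9).
Distances from that point to each station vs reported:
  BGU: calculated 81.6 vs reported 81.6 → residual 0.0 km
  MNV: calculated 101.2 vs reported 101.2 → residual 0.0 km
  PKD: calculated 108.7 vs reported 108.7 → residual 0.0 km
  KCC: calculated 72.2 vs reported 54.3 → residual 17.9 km
BGU, MNV, PKD are mutually consistent (residuals ≈ 0); KCC is off by 17.9 km.

KCC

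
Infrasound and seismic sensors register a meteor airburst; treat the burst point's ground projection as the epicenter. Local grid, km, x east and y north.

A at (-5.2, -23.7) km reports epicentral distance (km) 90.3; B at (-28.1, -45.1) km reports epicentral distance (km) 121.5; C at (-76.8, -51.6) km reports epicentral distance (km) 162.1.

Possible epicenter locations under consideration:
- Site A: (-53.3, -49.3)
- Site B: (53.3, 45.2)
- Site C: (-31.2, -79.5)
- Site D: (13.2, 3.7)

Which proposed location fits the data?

For each candidate, compare |candidate − station| to the reported distance:
Site A: residuals A 35.8, B 96.0, C 138.5 → max 138.5 km
Site B: residuals A 0.1, B 0.1, C 0.1 → max 0.1 km
Site C: residuals A 28.7, B 87.0, C 108.6 → max 108.6 km
Site D: residuals A 57.3, B 57.6, C 56.5 → max 57.6 km
Only Site B has all residuals ≈ 0.

Site B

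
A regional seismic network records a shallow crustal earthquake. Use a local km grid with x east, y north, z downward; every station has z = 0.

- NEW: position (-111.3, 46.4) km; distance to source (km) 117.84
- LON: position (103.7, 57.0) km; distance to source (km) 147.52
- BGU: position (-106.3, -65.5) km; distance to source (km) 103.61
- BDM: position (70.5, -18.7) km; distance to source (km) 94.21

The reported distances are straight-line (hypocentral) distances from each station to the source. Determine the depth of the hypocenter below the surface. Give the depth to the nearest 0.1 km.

30.6 km

Each station gives a sphere (x−x_i)² + (y−y_i)² + z² = d_i² (stations at z=0).
Subtracting the NEW sphere from LON and BGU: z² cancels, leaving linear equations in x and y:
430.0 x + 21.2 y = -8413.84
10.0 x − 223.8 y = 4200.52
Solving: x ≈ -18.601, y ≈ -19.600 km (keep extra digits for the depth step; rounded: -18.6, -19.6).
Then from the NEW sphere: z² = 117.84² − (x + 111.3)² − (y − 46.4)² with x = -18.601, y = -19.600, so z ≈ 30.613 ≈ 30.6 km.
Check against BDM (with the unrounded solution): distance 94.22 ≈ 94.21 km. ✓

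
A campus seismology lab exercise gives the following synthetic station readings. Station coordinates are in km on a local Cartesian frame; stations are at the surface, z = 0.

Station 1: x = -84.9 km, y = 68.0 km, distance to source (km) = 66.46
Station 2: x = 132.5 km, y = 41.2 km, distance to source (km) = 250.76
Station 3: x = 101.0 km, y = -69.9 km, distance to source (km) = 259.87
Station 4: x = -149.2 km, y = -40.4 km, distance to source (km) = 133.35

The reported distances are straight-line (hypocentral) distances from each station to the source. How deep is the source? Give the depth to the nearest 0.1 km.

Each station gives a sphere (x−x_i)² + (y−y_i)² + z² = d_i² (stations at z=0).
Subtracting the Station 1 sphere from Station 2 and Station 3: z² cancels, leaving linear equations in x and y:
434.8 x − 53.6 y = -51041.97
371.8 x − 275.8 y = -59860.49
Solving: x ≈ -108.700, y ≈ 70.507 km (keep extra digits for the depth step; rounded: -108.7, 70.5).
Then from the Station 1 sphere: z² = 66.46² − (x + 84.9)² − (y − 68.0)² with x = -108.700, y = 70.507, so z ≈ 62.002 ≈ 62.0 km.
Check against Station 4 (with the unrounded solution): distance 133.36 ≈ 133.35 km. ✓

62.0 km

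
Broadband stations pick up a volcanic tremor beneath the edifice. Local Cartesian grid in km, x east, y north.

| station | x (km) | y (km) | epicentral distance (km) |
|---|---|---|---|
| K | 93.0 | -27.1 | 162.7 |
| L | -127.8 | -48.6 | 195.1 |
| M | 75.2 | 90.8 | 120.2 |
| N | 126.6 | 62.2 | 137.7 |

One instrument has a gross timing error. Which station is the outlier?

M

Solve using three stations at a time. Using K, L, N (subtract circle equations pairwise → linear system) gives (x, y) ≈ (-4.8, 102.7).
Distances from that point to each station vs reported:
  K: calculated 162.6 vs reported 162.7 → residual 0.1 km
  L: calculated 195.0 vs reported 195.1 → residual 0.1 km
  M: calculated 80.9 vs reported 120.2 → residual 39.3 km
  N: calculated 137.5 vs reported 137.7 → residual 0.2 km
K, L, N are mutually consistent (residuals ≈ 0); M is off by 39.3 km.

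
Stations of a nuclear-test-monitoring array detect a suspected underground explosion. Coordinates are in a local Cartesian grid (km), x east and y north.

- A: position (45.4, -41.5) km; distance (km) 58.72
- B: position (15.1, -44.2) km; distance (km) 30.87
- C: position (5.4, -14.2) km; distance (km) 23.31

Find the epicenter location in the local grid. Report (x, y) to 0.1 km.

-12.1 km east, -29.6 km north

Circle about each station: (x − 45.4)² + (y + 41.5)² = 58.72²; (x − 15.1)² + (y + 44.2)² = 30.87²; (x − 5.4)² + (y + 14.2)² = 23.31².
Subtracting pairs of circle equations eliminates x²+y² and gives linear equations (the radical axes):
-60.6 x − 5.4 y = 893.32
-80.0 x + 54.6 y = -647.93
Solving the 2×2 system: x ≈ -12.1, y ≈ -29.6 km.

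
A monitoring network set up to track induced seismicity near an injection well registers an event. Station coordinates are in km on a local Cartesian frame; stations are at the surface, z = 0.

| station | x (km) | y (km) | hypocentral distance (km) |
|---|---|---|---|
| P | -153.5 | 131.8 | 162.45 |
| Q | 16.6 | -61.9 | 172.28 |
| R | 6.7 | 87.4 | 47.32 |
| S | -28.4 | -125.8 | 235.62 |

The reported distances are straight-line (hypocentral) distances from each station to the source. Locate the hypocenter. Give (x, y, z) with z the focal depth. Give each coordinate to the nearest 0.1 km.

x ≈ 0.4 km, y ≈ 103.9 km, depth ≈ 43.9 km

Each station gives a sphere (x−x_i)² + (y−y_i)² + z² = d_i² (stations at z=0).
Subtracting the P sphere from Q and R: z² cancels, leaving linear equations in x and y:
340.2 x − 387.4 y = -40116.72
320.4 x − 88.8 y = -9099.02
Solving: x ≈ 0.398, y ≈ 103.903 km (keep extra digits for the depth step; rounded: 0.4, 103.9).
Then from the P sphere: z² = 162.45² − (x + 153.5)² − (y − 131.8)² with x = 0.398, y = 103.903, so z ≈ 43.899 ≈ 43.9 km.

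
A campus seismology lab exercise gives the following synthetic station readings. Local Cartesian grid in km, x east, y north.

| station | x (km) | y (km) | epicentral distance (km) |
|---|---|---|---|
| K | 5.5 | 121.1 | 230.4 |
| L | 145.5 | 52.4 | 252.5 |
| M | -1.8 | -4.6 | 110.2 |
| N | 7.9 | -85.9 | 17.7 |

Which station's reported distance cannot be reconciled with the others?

Solve using three stations at a time. Using K, L, M (subtract circle equations pairwise → linear system) gives (x, y) ≈ (-54.9, -101.3).
Distances from that point to each station vs reported:
  K: calculated 230.5 vs reported 230.4 → residual 0.1 km
  L: calculated 252.6 vs reported 252.5 → residual 0.1 km
  M: calculated 110.3 vs reported 110.2 → residual 0.1 km
  N: calculated 64.7 vs reported 17.7 → residual 47.0 km
K, L, M are mutually consistent (residuals ≈ 0); N is off by 47.0 km.

N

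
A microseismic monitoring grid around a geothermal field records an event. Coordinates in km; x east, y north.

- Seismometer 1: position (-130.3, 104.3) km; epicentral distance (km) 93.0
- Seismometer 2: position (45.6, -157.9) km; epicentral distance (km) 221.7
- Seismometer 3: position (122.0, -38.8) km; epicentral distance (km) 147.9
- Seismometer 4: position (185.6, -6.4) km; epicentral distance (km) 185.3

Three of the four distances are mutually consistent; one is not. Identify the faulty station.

Seismometer 1

Solve using three stations at a time. Using Seismometer 2, Seismometer 3, Seismometer 4 (subtract circle equations pairwise → linear system) gives (x, y) ≈ (12.9, 61.6).
Distances from that point to each station vs reported:
  Seismometer 1: calculated 149.4 vs reported 93.0 → residual 56.4 km
  Seismometer 2: calculated 221.9 vs reported 221.7 → residual 0.2 km
  Seismometer 3: calculated 148.3 vs reported 147.9 → residual 0.4 km
  Seismometer 4: calculated 185.6 vs reported 185.3 → residual 0.3 km
Seismometer 2, Seismometer 3, Seismometer 4 are mutually consistent (residuals ≈ 0); Seismometer 1 is off by 56.4 km.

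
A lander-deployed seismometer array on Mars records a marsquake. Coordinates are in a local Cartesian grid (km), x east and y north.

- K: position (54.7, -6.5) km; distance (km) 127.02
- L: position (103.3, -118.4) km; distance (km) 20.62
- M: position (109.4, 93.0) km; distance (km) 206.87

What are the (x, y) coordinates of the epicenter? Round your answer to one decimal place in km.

123.3 km east, -113.4 km north

Circle about each station: (x − 54.7)² + (y + 6.5)² = 127.02²; (x − 103.3)² + (y + 118.4)² = 20.62²; (x − 109.4)² + (y − 93.0)² = 206.87².
Subtracting pairs of circle equations eliminates x²+y² and gives linear equations (the radical axes):
97.2 x − 223.8 y = 37364.01
109.4 x + 199.0 y = -9078.10
Solving the 2×2 system: x ≈ 123.3, y ≈ -113.4 km.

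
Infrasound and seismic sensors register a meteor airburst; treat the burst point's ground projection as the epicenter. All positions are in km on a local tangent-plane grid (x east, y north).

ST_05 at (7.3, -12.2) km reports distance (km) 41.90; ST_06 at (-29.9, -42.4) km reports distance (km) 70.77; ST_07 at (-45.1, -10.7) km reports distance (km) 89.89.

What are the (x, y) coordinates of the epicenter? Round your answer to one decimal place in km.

Circle about each station: (x − 7.3)² + (y + 12.2)² = 41.90²; (x + 29.9)² + (y + 42.4)² = 70.77²; (x + 45.1)² + (y + 10.7)² = 89.89².
Subtracting pairs of circle equations eliminates x²+y² and gives linear equations (the radical axes):
-74.4 x − 60.4 y = -763.14
-104.8 x + 3.0 y = -4378.23
Solving the 2×2 system: x ≈ 40.7, y ≈ -37.5 km.
Check against ST_05 (with the unrounded x, y): √((x − 7.3)²+(y + 12.2)²) = 41.91 ≈ 41.90 km. ✓

(40.7, -37.5)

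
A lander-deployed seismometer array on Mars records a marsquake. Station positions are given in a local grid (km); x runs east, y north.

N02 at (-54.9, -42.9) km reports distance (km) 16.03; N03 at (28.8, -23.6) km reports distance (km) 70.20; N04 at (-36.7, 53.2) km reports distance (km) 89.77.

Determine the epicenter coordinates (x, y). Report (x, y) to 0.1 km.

Circle about each station: (x + 54.9)² + (y + 42.9)² = 16.03²; (x − 28.8)² + (y + 23.6)² = 70.20²; (x + 36.7)² + (y − 53.2)² = 89.77².
Subtracting the N02 equation from the N03 and N04 equations removes the quadratic terms:
167.4 x + 38.6 y = -8139.10
36.4 x + 192.2 y = -8478.98
Solving the 2×2 system: x ≈ -40.2, y ≈ -36.5 km.

x ≈ -40.2 km, y ≈ -36.5 km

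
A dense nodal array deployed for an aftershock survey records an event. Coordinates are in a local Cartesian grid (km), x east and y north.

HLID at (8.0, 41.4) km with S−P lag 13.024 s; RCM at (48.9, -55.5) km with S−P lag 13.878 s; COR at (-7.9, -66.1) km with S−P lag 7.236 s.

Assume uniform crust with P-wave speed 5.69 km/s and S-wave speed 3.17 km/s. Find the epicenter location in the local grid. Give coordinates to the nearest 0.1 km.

Distance from S−P lag: d = Δt · v_P v_S / (v_P − v_S) = Δt · (5.69·3.17)/(5.69−3.17) ≈ 7.1577·Δt.
So d_HLID = 93.22, d_RCM = 99.33, d_COR = 51.79 km.
Circle about each station: (x − 8.0)² + (y − 41.4)² = 93.22²; (x − 48.9)² + (y + 55.5)² = 99.33²; (x + 7.9)² + (y + 66.1)² = 51.79².
Subtracting the HLID equation from the RCM and COR equations removes the quadratic terms:
81.8 x − 193.8 y = 2517.02
-31.8 x − 215.0 y = 8661.42
Solving the 2×2 system: x ≈ -47.9, y ≈ -33.2 km.

x ≈ -47.9 km, y ≈ -33.2 km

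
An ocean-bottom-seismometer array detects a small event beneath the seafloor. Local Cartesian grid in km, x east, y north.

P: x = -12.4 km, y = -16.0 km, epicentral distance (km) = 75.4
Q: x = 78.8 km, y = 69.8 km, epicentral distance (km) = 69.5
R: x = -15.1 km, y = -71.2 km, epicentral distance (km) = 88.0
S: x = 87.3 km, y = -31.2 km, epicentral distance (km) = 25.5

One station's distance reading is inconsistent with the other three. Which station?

Solve using three stations at a time. Using P, R, S (subtract circle equations pairwise → linear system) gives (x, y) ≈ (61.9, -28.7).
Distances from that point to each station vs reported:
  P: calculated 75.4 vs reported 75.4 → residual 0.0 km
  Q: calculated 99.9 vs reported 69.5 → residual 30.4 km
  R: calculated 88.0 vs reported 88.0 → residual 0.0 km
  S: calculated 25.5 vs reported 25.5 → residual 0.0 km
P, R, S are mutually consistent (residuals ≈ 0); Q is off by 30.4 km.

Q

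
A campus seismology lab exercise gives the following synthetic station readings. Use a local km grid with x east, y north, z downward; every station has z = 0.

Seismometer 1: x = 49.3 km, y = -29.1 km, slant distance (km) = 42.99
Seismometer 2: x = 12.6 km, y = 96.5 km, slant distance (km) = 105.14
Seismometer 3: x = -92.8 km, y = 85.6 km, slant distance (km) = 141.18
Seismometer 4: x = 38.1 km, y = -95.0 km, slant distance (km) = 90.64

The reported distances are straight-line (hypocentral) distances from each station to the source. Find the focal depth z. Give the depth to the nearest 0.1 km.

Each station gives a sphere (x−x_i)² + (y−y_i)² + z² = d_i² (stations at z=0).
Subtracting the Seismometer 1 sphere from Seismometer 2 and Seismometer 3: z² cancels, leaving linear equations in x and y:
-73.4 x + 251.2 y = -3012.57
-284.2 x + 229.4 y = -5421.75
Solving: x ≈ 12.297, y ≈ -8.399 km (keep extra digits for the depth step; rounded: 12.3, -8.4).
Then from the Seismometer 1 sphere: z² = 42.99² − (x − 49.3)² − (y + 29.1)² with x = 12.297, y = -8.399, so z ≈ 7.098 ≈ 7.1 km.
Check against Seismometer 4 (with the unrounded solution): distance 90.64 ≈ 90.64 km. ✓

z ≈ 7.1 km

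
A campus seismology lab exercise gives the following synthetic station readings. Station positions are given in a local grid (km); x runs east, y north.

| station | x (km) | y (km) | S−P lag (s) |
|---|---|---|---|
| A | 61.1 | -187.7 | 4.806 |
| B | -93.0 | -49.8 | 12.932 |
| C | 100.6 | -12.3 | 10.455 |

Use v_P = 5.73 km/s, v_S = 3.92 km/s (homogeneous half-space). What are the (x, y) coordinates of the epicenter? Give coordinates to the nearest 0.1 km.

Distance from S−P lag: d = Δt · v_P v_S / (v_P − v_S) = Δt · (5.73·3.92)/(5.73−3.92) ≈ 12.4097·Δt.
So d_A = 59.64, d_B = 160.48, d_C = 129.74 km.
Circle about each station: (x − 61.1)² + (y + 187.7)² = 59.64²; (x + 93.0)² + (y + 49.8)² = 160.48²; (x − 100.6)² + (y + 12.3)² = 129.74².
Subtracting pairs of circle equations eliminates x²+y² and gives linear equations (the radical axes):
-308.2 x + 275.8 y = -50032.36
79.0 x + 350.8 y = -41968.39
Solving the 2×2 system: x ≈ 46.0, y ≈ -130.0 km.
Check against A (with the unrounded x, y): √((x − 61.1)²+(y + 187.7)²) = 59.64 ≈ 59.64 km. ✓

(46.0, -130.0)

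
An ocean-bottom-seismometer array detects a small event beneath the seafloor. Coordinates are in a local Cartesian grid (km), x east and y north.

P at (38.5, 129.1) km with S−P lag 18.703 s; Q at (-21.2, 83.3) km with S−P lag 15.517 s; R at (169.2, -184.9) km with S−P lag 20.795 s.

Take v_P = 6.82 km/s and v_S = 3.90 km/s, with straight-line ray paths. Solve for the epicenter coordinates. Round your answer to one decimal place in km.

x ≈ 45.9 km, y ≈ -41.1 km

Distance from S−P lag: d = Δt · v_P v_S / (v_P − v_S) = Δt · (6.82·3.90)/(6.82−3.90) ≈ 9.1089·Δt.
So d_P = 170.36, d_Q = 141.34, d_R = 189.42 km.
Circle about each station: (x − 38.5)² + (y − 129.1)² = 170.36²; (x + 21.2)² + (y − 83.3)² = 141.34²; (x − 169.2)² + (y + 184.9)² = 189.42².
Subtracting pairs of circle equations eliminates x²+y² and gives linear equations (the radical axes):
-119.4 x − 91.6 y = -1715.20
261.4 x − 628.0 y = 37810.18
Solving the 2×2 system: x ≈ 45.9, y ≈ -41.1 km.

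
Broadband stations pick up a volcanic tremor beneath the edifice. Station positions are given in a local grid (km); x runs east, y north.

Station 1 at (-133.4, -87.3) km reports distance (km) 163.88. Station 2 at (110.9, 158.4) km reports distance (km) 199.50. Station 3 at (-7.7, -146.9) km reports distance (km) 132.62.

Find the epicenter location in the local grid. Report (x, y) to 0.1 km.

(14.2, -16.1)

Circle about each station: (x + 133.4)² + (y + 87.3)² = 163.88²; (x − 110.9)² + (y − 158.4)² = 199.50²; (x + 7.7)² + (y + 146.9)² = 132.62².
Subtracting pairs of circle equations eliminates x²+y² and gives linear equations (the radical axes):
488.6 x + 491.4 y = -971.08
251.4 x − 119.2 y = 5490.64
Solving the 2×2 system: x ≈ 14.2, y ≈ -16.1 km.
Check against Station 1 (with the unrounded x, y): √((x + 133.4)²+(y + 87.3)²) = 163.88 ≈ 163.88 km. ✓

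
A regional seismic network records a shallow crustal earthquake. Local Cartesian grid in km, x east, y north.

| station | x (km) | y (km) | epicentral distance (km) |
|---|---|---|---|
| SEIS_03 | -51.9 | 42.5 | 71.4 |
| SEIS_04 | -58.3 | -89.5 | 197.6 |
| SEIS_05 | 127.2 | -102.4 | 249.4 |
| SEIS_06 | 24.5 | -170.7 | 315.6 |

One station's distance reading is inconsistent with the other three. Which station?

Solve using three stations at a time. Using SEIS_03, SEIS_04, SEIS_05 (subtract circle equations pairwise → linear system) gives (x, y) ≈ (-14.1, 103.1).
Distances from that point to each station vs reported:
  SEIS_03: calculated 71.4 vs reported 71.4 → residual 0.0 km
  SEIS_04: calculated 197.6 vs reported 197.6 → residual 0.0 km
  SEIS_05: calculated 249.4 vs reported 249.4 → residual 0.0 km
  SEIS_06: calculated 276.5 vs reported 315.6 → residual 39.1 km
SEIS_03, SEIS_04, SEIS_05 are mutually consistent (residuals ≈ 0); SEIS_06 is off by 39.1 km.

SEIS_06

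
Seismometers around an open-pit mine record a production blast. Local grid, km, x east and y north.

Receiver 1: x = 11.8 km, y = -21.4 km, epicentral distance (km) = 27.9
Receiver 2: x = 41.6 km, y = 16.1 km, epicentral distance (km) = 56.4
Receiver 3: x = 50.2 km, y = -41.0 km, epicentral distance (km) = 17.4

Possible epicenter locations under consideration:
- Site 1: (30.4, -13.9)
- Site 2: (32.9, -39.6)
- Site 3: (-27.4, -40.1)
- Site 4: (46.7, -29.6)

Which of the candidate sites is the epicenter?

Site 2

For each candidate, compare |candidate − station| to the reported distance:
Site 1: residuals Receiver 1 7.8, Receiver 2 24.4, Receiver 3 16.2 → max 24.4 km
Site 2: residuals Receiver 1 0.0, Receiver 2 0.0, Receiver 3 0.0 → max 0.0 km
Site 3: residuals Receiver 1 15.5, Receiver 2 32.6, Receiver 3 60.2 → max 60.2 km
Site 4: residuals Receiver 1 8.0, Receiver 2 10.4, Receiver 3 5.5 → max 10.4 km
Only Site 2 has all residuals ≈ 0.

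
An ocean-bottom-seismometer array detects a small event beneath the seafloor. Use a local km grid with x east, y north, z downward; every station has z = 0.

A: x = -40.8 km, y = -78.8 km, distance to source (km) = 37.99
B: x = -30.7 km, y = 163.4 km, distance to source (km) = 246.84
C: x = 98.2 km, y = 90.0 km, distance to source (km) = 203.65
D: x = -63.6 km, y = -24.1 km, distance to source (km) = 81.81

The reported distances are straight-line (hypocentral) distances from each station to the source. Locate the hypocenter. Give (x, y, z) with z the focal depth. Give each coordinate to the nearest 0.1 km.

(-9.4, -81.6, 21.2)

Each station gives a sphere (x−x_i)² + (y−y_i)² + z² = d_i² (stations at z=0).
Subtracting the A sphere from B and C: z² cancels, leaving linear equations in x and y:
20.2 x + 484.4 y = -39718.78
278.0 x + 337.6 y = -30160.92
Solving: x ≈ -9.393, y ≈ -81.604 km (keep extra digits for the depth step; rounded: -9.4, -81.6).
Then from the A sphere: z² = 37.99² − (x + 40.8)² − (y + 78.8)² with x = -9.393, y = -81.604, so z ≈ 21.189 ≈ 21.2 km.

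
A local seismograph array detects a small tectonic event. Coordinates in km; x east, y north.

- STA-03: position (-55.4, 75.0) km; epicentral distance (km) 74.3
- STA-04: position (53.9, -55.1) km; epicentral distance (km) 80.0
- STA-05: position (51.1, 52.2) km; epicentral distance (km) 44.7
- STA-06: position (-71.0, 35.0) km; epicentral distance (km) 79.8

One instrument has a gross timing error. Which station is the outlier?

STA-04

Solve using three stations at a time. Using STA-03, STA-05, STA-06 (subtract circle equations pairwise → linear system) gives (x, y) ≈ (8.8, 37.5).
Distances from that point to each station vs reported:
  STA-03: calculated 74.3 vs reported 74.3 → residual 0.0 km
  STA-04: calculated 103.0 vs reported 80.0 → residual 23.0 km
  STA-05: calculated 44.8 vs reported 44.7 → residual 0.1 km
  STA-06: calculated 79.8 vs reported 79.8 → residual 0.0 km
STA-03, STA-05, STA-06 are mutually consistent (residuals ≈ 0); STA-04 is off by 23.0 km.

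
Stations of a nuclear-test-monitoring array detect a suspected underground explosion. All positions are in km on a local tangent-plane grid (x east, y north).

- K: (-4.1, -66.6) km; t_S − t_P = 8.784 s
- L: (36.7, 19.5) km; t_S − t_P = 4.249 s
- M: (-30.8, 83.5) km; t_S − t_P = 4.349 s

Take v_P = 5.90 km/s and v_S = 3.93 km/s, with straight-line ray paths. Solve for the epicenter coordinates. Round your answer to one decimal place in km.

Distance from S−P lag: d = Δt · v_P v_S / (v_P − v_S) = Δt · (5.90·3.93)/(5.90−3.93) ≈ 11.7701·Δt.
So d_K = 103.39, d_L = 50.01, d_M = 51.19 km.
Circle about each station: (x + 4.1)² + (y + 66.6)² = 103.39²; (x − 36.7)² + (y − 19.5)² = 50.01²; (x + 30.8)² + (y − 83.5)² = 51.19².
Subtracting the K equation from the L and M equations removes the quadratic terms:
81.6 x + 172.2 y = 5463.26
-53.4 x + 300.2 y = 11537.60
Solving the 2×2 system: x ≈ -10.3, y ≈ 36.6 km.
Check against K (with the unrounded x, y): √((x + 4.1)²+(y + 66.6)²) = 103.39 ≈ 103.39 km. ✓

(-10.3, 36.6)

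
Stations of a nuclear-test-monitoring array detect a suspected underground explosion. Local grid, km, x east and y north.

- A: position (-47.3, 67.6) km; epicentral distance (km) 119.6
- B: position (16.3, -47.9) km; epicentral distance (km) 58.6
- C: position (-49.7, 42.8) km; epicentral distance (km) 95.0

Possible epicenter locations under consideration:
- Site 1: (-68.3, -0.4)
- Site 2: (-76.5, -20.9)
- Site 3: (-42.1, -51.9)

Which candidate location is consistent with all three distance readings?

For each candidate, compare |candidate − station| to the reported distance:
Site 1: residuals A 48.4, B 38.4, C 48.0 → max 48.4 km
Site 2: residuals A 26.4, B 38.0, C 25.9 → max 38.0 km
Site 3: residuals A 0.0, B 0.1, C 0.0 → max 0.1 km
Only Site 3 has all residuals ≈ 0.

Site 3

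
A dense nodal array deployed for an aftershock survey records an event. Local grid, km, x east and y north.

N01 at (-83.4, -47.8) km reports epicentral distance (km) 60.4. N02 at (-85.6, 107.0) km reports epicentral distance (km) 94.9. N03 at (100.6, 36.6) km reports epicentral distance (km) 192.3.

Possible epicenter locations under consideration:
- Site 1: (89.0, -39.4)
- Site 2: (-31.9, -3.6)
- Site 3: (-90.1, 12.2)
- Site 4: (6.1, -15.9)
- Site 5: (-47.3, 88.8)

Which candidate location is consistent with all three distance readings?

For each candidate, compare |candidate − station| to the reported distance:
Site 1: residuals N01 112.2, N02 133.0, N03 115.4 → max 133.0 km
Site 2: residuals N01 7.5, N02 28.0, N03 53.8 → max 53.8 km
Site 3: residuals N01 0.0, N02 0.0, N03 0.0 → max 0.0 km
Site 4: residuals N01 34.6, N02 58.4, N03 84.2 → max 84.2 km
Site 5: residuals N01 80.9, N02 52.5, N03 35.5 → max 80.9 km
Only Site 3 has all residuals ≈ 0.

Site 3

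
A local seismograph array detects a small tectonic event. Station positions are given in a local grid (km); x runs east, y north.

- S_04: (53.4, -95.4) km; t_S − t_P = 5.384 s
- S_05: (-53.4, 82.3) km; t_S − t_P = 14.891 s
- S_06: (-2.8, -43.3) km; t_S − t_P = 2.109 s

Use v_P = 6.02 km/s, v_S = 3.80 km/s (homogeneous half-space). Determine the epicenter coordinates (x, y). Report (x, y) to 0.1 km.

Distance from S−P lag: d = Δt · v_P v_S / (v_P − v_S) = Δt · (6.02·3.80)/(6.02−3.80) ≈ 10.3045·Δt.
So d_S_04 = 55.48, d_S_05 = 153.44, d_S_06 = 21.73 km.
Circle about each station: (x − 53.4)² + (y + 95.4)² = 55.48²; (x + 53.4)² + (y − 82.3)² = 153.44²; (x + 2.8)² + (y + 43.3)² = 21.73².
Subtracting the S_04 equation from the S_05 and S_06 equations removes the quadratic terms:
-213.6 x + 355.4 y = -22793.67
-112.4 x + 104.2 y = -7464.15
Solving the 2×2 system: x ≈ 15.7, y ≈ -54.7 km.

15.7 km east, -54.7 km north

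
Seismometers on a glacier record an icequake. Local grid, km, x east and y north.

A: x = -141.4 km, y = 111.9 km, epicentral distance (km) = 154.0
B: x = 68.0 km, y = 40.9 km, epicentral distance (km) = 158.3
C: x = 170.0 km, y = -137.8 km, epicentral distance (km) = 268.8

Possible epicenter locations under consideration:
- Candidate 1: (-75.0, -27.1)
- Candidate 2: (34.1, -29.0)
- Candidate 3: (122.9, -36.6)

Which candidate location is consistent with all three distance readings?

For each candidate, compare |candidate − station| to the reported distance:
Candidate 1: residuals A 0.0, B 0.0, C 0.0 → max 0.0 km
Candidate 2: residuals A 71.1, B 80.6, C 94.7 → max 94.7 km
Candidate 3: residuals A 149.2, B 63.3, C 157.2 → max 157.2 km
Only Candidate 1 has all residuals ≈ 0.

Candidate 1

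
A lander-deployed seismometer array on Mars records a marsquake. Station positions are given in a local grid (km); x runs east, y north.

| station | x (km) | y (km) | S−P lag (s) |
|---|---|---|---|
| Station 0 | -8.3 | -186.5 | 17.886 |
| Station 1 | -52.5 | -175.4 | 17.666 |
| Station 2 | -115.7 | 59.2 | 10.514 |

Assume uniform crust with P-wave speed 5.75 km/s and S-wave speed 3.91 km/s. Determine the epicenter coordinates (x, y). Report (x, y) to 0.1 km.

Distance from S−P lag: d = Δt · v_P v_S / (v_P − v_S) = Δt · (5.75·3.91)/(5.75−3.91) ≈ 12.2188·Δt.
So d_Station 0 = 218.54, d_Station 1 = 215.86, d_Station 2 = 128.47 km.
Circle about each station: (x + 8.3)² + (y + 186.5)² = 218.54²; (x + 52.5)² + (y + 175.4)² = 215.86²; (x + 115.7)² + (y − 59.2)² = 128.47².
Subtracting the Station 0 equation from the Station 1 and Station 2 equations removes the quadratic terms:
-88.4 x + 22.2 y = -165.54
-214.8 x + 491.4 y = 13295.18
Solving the 2×2 system: x ≈ 9.7, y ≈ 31.3 km.

(9.7, 31.3)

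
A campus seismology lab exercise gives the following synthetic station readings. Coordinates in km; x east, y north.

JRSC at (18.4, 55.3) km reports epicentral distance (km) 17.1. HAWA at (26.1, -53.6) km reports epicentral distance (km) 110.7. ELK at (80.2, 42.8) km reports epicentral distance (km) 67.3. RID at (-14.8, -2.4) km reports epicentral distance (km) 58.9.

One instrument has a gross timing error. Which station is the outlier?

Solve using three stations at a time. Using JRSC, HAWA, RID (subtract circle equations pairwise → linear system) gives (x, y) ≈ (1.3, 54.3).
Distances from that point to each station vs reported:
  JRSC: calculated 17.2 vs reported 17.1 → residual 0.1 km
  HAWA: calculated 110.7 vs reported 110.7 → residual 0.0 km
  ELK: calculated 79.8 vs reported 67.3 → residual 12.5 km
  RID: calculated 58.9 vs reported 58.9 → residual 0.0 km
JRSC, HAWA, RID are mutually consistent (residuals ≈ 0); ELK is off by 12.5 km.

ELK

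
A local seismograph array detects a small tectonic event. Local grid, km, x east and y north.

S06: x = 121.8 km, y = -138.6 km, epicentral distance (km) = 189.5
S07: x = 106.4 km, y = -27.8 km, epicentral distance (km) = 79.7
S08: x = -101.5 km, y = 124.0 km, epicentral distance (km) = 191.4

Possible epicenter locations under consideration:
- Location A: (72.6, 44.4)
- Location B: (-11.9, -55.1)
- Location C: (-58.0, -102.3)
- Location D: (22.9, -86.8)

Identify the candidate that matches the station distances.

For each candidate, compare |candidate − station| to the reported distance:
Location A: residuals S06 0.0, S07 0.0, S08 0.0 → max 0.0 km
Location B: residuals S06 31.9, S07 41.7, S08 8.9 → max 41.7 km
Location C: residuals S06 6.1, S07 100.8, S08 39.0 → max 100.8 km
Location D: residuals S06 77.9, S07 22.5, S08 53.4 → max 77.9 km
Only Location A has all residuals ≈ 0.

Location A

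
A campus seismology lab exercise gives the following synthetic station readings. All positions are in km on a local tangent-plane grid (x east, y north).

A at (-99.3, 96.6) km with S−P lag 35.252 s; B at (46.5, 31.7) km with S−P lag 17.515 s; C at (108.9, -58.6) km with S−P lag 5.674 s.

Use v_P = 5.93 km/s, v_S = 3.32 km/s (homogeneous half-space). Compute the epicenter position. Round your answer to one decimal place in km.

(85.6, -94.5)

Distance from S−P lag: d = Δt · v_P v_S / (v_P − v_S) = Δt · (5.93·3.32)/(5.93−3.32) ≈ 7.5431·Δt.
So d_A = 265.91, d_B = 132.12, d_C = 42.80 km.
Circle about each station: (x + 99.3)² + (y − 96.6)² = 265.91²; (x − 46.5)² + (y − 31.7)² = 132.12²; (x − 108.9)² + (y + 58.6)² = 42.80².
Subtracting the A equation from the B and C equations removes the quadratic terms:
291.6 x − 129.8 y = 37227.52
416.4 x − 310.4 y = 64977.41
Solving the 2×2 system: x ≈ 85.6, y ≈ -94.5 km.
Check against A (with the unrounded x, y): √((x + 99.3)²+(y − 96.6)²) = 265.91 ≈ 265.91 km. ✓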